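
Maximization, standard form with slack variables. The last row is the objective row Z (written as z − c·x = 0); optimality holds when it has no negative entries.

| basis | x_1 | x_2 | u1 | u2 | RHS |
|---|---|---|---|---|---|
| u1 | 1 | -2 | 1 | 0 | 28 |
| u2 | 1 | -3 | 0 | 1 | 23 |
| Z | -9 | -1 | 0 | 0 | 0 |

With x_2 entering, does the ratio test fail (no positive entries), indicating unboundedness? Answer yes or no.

Every constraint-row entry in column x_2 is ≤ 0, so increasing x_2 is unbounded.

yes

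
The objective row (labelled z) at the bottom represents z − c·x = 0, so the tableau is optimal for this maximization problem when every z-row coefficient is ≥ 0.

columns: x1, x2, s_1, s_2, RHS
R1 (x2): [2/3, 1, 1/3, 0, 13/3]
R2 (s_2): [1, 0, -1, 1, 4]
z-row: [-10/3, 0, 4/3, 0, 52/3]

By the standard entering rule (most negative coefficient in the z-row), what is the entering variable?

x1

Negative z-row entries: x1: -10/3.
The most negative is -10/3 in column x1, so x1 enters.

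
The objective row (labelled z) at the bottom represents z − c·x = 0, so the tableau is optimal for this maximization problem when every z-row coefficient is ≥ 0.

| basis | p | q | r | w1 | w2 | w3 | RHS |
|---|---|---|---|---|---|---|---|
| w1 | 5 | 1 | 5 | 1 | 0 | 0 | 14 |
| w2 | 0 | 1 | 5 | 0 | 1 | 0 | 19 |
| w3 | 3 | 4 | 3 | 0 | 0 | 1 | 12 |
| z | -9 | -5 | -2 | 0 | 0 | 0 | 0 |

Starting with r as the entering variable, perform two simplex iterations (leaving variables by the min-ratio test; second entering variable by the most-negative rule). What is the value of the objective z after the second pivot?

126/5

Ratio test on column r — row 1: 14/5 = 14/5; row 2: 19/5 = 19/5; row 3: 12/3 = 4. Minimum is 14/5 at row 1 (w1 leaves); pivot element 5.
Pivot on row 1; the z-row RHS becomes 0 − (-2)·(14/5) = 28/5.
Next entering variable (most negative z-row entry -7): p.
Ratio test on column p — row 1: (14/5)/1 = 14/5; row 2: entry -5 ≤ 0; row 3: entry 0 ≤ 0. Minimum is 14/5 at row 1 (r leaves); pivot element 1.
After the second pivot the z-row RHS is 28/5 − (-7)·(14/5) = 126/5.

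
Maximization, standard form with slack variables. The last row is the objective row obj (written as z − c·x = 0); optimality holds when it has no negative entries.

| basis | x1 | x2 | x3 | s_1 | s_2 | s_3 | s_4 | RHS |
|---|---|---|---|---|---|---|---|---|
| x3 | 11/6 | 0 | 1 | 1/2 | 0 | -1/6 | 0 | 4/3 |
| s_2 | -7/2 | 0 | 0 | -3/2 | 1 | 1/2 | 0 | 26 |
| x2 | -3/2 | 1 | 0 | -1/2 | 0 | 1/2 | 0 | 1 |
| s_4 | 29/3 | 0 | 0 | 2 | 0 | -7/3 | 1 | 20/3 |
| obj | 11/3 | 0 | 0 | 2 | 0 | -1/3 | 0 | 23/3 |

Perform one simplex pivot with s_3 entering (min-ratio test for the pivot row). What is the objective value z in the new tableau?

25/3

Ratio test on column s_3 — row 1: entry -1/6 ≤ 0; row 2: 26/(1/2) = 52; row 3: 1/(1/2) = 2; row 4: entry -7/3 ≤ 0. Minimum is 2 at row 3 (x2 leaves); pivot element 1/2.
Pivot on row 3; the obj-row RHS becomes 23/3 − (-1/3)·2 = 25/3.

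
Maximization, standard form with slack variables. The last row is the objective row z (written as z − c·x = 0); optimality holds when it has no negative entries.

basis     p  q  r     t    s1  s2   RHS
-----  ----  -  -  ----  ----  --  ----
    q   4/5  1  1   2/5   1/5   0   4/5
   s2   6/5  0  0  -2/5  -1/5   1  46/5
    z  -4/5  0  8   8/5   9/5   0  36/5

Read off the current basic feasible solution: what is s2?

s2 is basic (row 2); its value is the RHS of that row, 46/5.

46/5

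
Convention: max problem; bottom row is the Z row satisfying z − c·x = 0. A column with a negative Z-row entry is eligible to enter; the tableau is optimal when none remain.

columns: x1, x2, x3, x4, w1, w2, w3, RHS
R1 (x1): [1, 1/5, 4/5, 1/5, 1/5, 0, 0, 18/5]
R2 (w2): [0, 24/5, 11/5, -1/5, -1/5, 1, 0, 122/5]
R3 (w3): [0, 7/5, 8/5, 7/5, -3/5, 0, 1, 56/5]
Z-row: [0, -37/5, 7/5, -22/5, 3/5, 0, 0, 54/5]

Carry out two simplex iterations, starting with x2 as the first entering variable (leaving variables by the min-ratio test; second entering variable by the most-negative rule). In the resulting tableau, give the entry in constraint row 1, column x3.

Ratio test on column x2 — row 1: (18/5)/(1/5) = 18; row 2: (122/5)/(24/5) = 61/12; row 3: (56/5)/(7/5) = 8. Minimum is 61/12 at row 2 (w2 leaves); pivot element 24/5.
Divide row 2 by 24/5; eliminate column x2 from the other rows.
Second iteration: most negative Z-row entry is -113/24 in column x4, so x4 enters.
Ratio test on column x4 — row 1: (31/12)/(5/24) = 62/5; row 2: entry -1/24 ≤ 0; row 3: (49/12)/(35/24) = 14/5. Minimum is 14/5 at row 3 (w3 leaves); pivot element 35/24.
Divide row 3 by 35/24; eliminate column x4 from the other rows.
After both pivots, the entry at constraint row 1, column x3 is 4/7.

4/7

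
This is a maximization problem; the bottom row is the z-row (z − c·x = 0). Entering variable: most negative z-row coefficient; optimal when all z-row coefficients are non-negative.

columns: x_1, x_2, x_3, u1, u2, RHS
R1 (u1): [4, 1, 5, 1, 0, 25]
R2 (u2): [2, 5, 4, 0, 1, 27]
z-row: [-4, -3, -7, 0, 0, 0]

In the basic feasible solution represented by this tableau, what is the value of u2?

u2 is basic (row 2); its value is the RHS of that row, 27.

27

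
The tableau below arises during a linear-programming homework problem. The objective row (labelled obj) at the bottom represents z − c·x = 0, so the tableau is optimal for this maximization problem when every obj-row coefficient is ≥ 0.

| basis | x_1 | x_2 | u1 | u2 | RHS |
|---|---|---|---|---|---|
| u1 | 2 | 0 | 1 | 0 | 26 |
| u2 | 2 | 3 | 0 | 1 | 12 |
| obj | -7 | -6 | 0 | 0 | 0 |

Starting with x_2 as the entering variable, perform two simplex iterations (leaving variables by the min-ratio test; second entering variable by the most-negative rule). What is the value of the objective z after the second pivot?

42

Ratio test on column x_2 — row 1: entry 0 ≤ 0; row 2: 12/3 = 4. Minimum is 4 at row 2 (u2 leaves); pivot element 3.
Pivot on row 2; the obj-row RHS becomes 0 − (-6)·4 = 24.
Next entering variable (most negative obj-row entry -3): x_1.
Ratio test on column x_1 — row 1: 26/2 = 13; row 2: 4/(2/3) = 6. Minimum is 6 at row 2 (x_2 leaves); pivot element 2/3.
After the second pivot the obj-row RHS is 24 − (-3)·6 = 42.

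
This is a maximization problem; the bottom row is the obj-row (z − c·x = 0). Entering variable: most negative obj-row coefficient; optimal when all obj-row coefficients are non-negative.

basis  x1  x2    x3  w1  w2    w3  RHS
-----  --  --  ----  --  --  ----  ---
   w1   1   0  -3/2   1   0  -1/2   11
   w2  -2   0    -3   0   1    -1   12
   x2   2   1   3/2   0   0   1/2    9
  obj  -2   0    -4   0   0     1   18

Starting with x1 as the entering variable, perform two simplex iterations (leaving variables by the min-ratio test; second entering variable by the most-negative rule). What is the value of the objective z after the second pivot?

Ratio test on column x1 — row 1: 11/1 = 11; row 2: entry -2 ≤ 0; row 3: 9/2 = 9/2. Minimum is 9/2 at row 3 (x2 leaves); pivot element 2.
Pivot on row 3; the obj-row RHS becomes 18 − (-2)·(9/2) = 27.
Next entering variable (most negative obj-row entry -5/2): x3.
Ratio test on column x3 — row 1: entry -9/4 ≤ 0; row 2: entry -3/2 ≤ 0; row 3: (9/2)/(3/4) = 6. Minimum is 6 at row 3 (x1 leaves); pivot element 3/4.
After the second pivot the obj-row RHS is 27 − (-5/2)·6 = 42.

42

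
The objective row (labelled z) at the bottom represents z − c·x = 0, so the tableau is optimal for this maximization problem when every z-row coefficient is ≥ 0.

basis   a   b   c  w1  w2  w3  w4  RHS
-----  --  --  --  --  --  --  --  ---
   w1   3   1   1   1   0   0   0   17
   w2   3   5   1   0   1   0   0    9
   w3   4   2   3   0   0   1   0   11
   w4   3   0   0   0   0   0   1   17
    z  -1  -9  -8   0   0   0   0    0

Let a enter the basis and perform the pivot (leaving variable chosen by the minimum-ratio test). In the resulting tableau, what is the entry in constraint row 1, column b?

-1/2

Ratio test on column a — row 1: 17/3 = 17/3; row 2: 9/3 = 3; row 3: 11/4 = 11/4; row 4: 17/3 = 17/3. Minimum is 11/4 at row 3 (w3 leaves); pivot element 4.
Divide row 3 by 4; eliminate column a from the other rows.
Row 1 update in column b: 1 − 3·(1/2) = -1/2.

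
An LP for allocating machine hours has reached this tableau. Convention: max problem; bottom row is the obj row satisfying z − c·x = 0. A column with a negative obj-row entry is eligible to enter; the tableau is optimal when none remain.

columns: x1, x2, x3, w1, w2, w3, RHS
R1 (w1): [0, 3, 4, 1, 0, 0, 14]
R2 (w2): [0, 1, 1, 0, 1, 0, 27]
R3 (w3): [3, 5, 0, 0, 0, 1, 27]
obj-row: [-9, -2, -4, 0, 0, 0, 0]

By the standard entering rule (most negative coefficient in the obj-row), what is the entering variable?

x1

Negative obj-row entries: x1: -9, x2: -2, x3: -4.
The most negative is -9 in column x1, so x1 enters.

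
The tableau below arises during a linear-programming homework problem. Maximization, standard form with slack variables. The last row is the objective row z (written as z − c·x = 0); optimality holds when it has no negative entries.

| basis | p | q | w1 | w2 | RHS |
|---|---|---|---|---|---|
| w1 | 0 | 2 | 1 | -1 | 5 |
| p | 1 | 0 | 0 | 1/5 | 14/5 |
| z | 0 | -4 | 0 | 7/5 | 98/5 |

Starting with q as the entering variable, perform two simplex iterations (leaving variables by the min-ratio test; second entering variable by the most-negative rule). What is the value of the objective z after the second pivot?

Ratio test on column q — row 1: 5/2 = 5/2; row 2: entry 0 ≤ 0. Minimum is 5/2 at row 1 (w1 leaves); pivot element 2.
Pivot on row 1; the z-row RHS becomes 98/5 − (-4)·(5/2) = 148/5.
Next entering variable (most negative z-row entry -3/5): w2.
Ratio test on column w2 — row 1: entry -1/2 ≤ 0; row 2: (14/5)/(1/5) = 14. Minimum is 14 at row 2 (p leaves); pivot element 1/5.
After the second pivot the z-row RHS is 148/5 − (-3/5)·14 = 38.

38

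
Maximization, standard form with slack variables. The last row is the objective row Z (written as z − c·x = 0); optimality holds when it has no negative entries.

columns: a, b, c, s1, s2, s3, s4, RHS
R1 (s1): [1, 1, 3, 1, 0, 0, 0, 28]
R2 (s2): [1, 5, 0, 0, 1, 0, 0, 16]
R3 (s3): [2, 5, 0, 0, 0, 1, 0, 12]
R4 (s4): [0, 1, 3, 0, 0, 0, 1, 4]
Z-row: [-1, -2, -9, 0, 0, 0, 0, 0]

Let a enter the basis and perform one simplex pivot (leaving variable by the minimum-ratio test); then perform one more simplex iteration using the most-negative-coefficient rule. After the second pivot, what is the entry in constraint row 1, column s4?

Ratio test on column a — row 1: 28/1 = 28; row 2: 16/1 = 16; row 3: 12/2 = 6; row 4: entry 0 ≤ 0. Minimum is 6 at row 3 (s3 leaves); pivot element 2.
Divide row 3 by 2; eliminate column a from the other rows.
Second iteration: most negative Z-row entry is -9 in column c, so c enters.
Ratio test on column c — row 1: 22/3 = 22/3; row 2: entry 0 ≤ 0; row 3: entry 0 ≤ 0; row 4: 4/3 = 4/3. Minimum is 4/3 at row 4 (s4 leaves); pivot element 3.
Divide row 4 by 3; eliminate column c from the other rows.
After both pivots, the entry at constraint row 1, column s4 is -1.

-1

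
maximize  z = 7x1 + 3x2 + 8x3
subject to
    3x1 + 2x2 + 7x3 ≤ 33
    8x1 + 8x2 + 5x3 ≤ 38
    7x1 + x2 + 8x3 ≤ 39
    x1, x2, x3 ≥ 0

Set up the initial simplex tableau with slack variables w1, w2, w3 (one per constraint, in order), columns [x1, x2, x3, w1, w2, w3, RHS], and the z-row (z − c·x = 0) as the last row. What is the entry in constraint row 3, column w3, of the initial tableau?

1

Slack w3 belongs to constraint 3; its column is the unit vector e_3, so the entry in row 3 is 1.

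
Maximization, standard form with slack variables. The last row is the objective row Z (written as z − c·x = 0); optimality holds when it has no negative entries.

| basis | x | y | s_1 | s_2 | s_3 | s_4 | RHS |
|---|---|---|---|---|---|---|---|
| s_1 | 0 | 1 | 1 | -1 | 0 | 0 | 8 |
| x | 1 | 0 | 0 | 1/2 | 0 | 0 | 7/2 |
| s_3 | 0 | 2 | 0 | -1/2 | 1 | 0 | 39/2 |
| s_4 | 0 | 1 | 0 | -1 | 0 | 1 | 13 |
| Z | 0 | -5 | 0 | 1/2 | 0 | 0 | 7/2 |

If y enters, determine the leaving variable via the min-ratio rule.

s_1

Column y entries and ratios — s_1: 8/1 = 8; x: 0 ≤ 0, skip; s_3: (39/2)/2 = 39/4; s_4: 13/1 = 13.
Smallest ratio is 8 in the row of s_1, so s_1 leaves.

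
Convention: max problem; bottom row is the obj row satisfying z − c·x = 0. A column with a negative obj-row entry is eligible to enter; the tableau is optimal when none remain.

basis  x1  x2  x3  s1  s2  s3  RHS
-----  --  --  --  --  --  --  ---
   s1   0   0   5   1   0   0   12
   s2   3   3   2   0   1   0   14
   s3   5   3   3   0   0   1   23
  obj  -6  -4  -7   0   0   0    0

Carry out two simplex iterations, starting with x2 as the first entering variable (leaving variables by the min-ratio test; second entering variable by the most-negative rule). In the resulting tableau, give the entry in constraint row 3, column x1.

2

Ratio test on column x2 — row 1: entry 0 ≤ 0; row 2: 14/3 = 14/3; row 3: 23/3 = 23/3. Minimum is 14/3 at row 2 (s2 leaves); pivot element 3.
Divide row 2 by 3; eliminate column x2 from the other rows.
Second iteration: most negative obj-row entry is -13/3 in column x3, so x3 enters.
Ratio test on column x3 — row 1: 12/5 = 12/5; row 2: (14/3)/(2/3) = 7; row 3: 9/1 = 9. Minimum is 12/5 at row 1 (s1 leaves); pivot element 5.
Divide row 1 by 5; eliminate column x3 from the other rows.
After both pivots, the entry at constraint row 3, column x1 is 2.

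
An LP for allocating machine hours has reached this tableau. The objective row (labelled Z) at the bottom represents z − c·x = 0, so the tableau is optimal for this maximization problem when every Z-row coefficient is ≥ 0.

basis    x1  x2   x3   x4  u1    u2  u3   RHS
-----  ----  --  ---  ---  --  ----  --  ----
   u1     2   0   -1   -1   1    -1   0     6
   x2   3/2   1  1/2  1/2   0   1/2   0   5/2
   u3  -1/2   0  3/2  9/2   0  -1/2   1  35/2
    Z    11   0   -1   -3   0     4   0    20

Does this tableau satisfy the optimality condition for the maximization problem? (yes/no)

no

The Z-row has a negative entry -3 in column x4, so it is not optimal.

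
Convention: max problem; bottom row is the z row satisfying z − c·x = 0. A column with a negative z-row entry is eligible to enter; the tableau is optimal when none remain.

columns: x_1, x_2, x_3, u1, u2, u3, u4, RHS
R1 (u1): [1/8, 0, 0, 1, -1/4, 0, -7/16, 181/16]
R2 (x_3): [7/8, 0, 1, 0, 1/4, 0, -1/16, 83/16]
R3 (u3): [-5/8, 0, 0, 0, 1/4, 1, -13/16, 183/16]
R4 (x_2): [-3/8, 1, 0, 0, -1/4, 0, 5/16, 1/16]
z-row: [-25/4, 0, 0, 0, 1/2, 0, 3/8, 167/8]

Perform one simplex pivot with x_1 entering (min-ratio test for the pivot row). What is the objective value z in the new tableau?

811/14

Ratio test on column x_1 — row 1: (181/16)/(1/8) = 181/2; row 2: (83/16)/(7/8) = 83/14; row 3: entry -5/8 ≤ 0; row 4: entry -3/8 ≤ 0. Minimum is 83/14 at row 2 (x_3 leaves); pivot element 7/8.
Pivot on row 2; the z-row RHS becomes 167/8 − (-25/4)·(83/14) = 811/14.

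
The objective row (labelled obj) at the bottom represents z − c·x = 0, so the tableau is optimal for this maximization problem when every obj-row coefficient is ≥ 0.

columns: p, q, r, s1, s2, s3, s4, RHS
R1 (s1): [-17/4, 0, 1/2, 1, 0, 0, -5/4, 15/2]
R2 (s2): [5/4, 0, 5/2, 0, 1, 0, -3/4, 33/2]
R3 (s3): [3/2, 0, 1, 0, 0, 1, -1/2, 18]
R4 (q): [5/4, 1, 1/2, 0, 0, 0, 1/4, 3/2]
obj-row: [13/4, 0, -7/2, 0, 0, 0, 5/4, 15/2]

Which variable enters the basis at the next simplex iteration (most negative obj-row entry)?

Negative obj-row entries: r: -7/2.
The most negative is -7/2 in column r, so r enters.

r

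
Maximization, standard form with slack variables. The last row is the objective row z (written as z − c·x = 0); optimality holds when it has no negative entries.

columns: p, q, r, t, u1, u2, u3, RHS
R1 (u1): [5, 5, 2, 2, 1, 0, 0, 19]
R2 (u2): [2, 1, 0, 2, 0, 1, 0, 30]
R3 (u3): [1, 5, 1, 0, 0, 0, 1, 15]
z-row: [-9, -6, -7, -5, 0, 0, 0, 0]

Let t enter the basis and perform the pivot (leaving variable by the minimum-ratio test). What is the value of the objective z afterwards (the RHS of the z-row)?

Ratio test on column t — row 1: 19/2 = 19/2; row 2: 30/2 = 15; row 3: entry 0 ≤ 0. Minimum is 19/2 at row 1 (u1 leaves); pivot element 2.
Pivot on row 1; the z-row RHS becomes 0 − (-5)·(19/2) = 95/2.

95/2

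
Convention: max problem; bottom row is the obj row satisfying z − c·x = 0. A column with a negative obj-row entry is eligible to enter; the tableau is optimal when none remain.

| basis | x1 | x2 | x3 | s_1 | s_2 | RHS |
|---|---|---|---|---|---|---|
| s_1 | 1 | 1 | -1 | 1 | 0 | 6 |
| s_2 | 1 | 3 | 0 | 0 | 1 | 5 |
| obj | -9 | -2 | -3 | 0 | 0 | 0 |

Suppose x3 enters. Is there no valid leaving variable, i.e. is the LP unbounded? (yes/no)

Every constraint-row entry in column x3 is ≤ 0, so increasing x3 is unbounded.

yes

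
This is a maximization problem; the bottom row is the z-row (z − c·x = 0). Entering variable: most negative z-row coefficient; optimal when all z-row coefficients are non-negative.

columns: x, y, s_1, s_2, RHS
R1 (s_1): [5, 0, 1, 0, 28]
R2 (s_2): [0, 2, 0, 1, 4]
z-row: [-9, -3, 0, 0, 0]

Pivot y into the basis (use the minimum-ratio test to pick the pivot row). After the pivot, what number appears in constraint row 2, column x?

0

Ratio test on column y — row 1: entry 0 ≤ 0; row 2: 4/2 = 2. Minimum is 2 at row 2 (s_2 leaves); pivot element 2.
Divide row 2 by 2; eliminate column y from the other rows.
In the new row 2, the x entry is the old entry divided by the pivot: 0/2 = 0.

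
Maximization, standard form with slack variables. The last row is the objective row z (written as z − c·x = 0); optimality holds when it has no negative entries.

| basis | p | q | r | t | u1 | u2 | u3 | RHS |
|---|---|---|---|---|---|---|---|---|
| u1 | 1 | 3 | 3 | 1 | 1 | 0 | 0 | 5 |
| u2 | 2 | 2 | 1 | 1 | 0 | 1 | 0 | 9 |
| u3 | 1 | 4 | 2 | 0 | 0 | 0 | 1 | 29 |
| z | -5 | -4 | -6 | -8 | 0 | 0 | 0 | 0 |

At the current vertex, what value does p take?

0

p is not in the basis, so in the current basic feasible solution p = 0.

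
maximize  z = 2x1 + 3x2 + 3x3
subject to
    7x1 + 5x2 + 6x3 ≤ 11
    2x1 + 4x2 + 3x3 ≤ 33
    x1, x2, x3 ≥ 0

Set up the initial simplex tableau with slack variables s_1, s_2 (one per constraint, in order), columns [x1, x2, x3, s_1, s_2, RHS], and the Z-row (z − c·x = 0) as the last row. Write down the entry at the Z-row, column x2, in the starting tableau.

The Z-row carries the negated objective coefficients: the x2 entry is -3.

-3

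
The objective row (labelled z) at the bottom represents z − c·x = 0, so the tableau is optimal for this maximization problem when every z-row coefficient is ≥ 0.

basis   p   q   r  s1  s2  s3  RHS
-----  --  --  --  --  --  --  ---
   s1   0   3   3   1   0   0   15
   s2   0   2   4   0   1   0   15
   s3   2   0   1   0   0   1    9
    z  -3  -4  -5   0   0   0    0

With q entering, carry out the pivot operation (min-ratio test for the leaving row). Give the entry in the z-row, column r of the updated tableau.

-1

Ratio test on column q — row 1: 15/3 = 5; row 2: 15/2 = 15/2; row 3: entry 0 ≤ 0. Minimum is 5 at row 1 (s1 leaves); pivot element 3.
Divide row 1 by 3; eliminate column q from the other rows.
z-row update in column r: -5 − (-4)·1 = -1.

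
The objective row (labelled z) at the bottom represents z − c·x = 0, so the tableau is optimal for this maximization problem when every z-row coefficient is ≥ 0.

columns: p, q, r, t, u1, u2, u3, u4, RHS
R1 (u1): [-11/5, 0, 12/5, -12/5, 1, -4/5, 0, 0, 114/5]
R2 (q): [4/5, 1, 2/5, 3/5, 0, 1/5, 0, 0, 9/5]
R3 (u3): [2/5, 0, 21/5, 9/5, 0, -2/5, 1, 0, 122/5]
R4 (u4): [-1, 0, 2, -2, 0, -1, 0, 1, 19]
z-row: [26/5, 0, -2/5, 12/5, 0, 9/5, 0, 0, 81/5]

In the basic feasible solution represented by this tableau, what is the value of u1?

114/5

u1 is basic (row 1); its value is the RHS of that row, 114/5.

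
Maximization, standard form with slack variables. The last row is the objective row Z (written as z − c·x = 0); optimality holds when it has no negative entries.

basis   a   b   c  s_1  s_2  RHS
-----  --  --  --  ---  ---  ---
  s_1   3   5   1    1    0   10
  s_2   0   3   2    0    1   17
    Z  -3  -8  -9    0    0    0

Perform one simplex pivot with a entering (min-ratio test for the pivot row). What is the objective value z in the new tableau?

Ratio test on column a — row 1: 10/3 = 10/3; row 2: entry 0 ≤ 0. Minimum is 10/3 at row 1 (s_1 leaves); pivot element 3.
Pivot on row 1; the Z-row RHS becomes 0 − (-3)·(10/3) = 10.

10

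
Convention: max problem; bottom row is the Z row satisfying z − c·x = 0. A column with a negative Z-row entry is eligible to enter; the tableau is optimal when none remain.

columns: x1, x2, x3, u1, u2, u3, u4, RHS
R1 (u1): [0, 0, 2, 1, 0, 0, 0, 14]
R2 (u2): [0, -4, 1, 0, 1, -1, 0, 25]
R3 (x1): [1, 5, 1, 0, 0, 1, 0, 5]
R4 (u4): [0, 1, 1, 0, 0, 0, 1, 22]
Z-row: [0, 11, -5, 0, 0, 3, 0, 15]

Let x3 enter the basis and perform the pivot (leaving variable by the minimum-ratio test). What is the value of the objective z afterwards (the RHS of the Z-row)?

Ratio test on column x3 — row 1: 14/2 = 7; row 2: 25/1 = 25; row 3: 5/1 = 5; row 4: 22/1 = 22. Minimum is 5 at row 3 (x1 leaves); pivot element 1.
Pivot on row 3; the Z-row RHS becomes 15 − (-5)·5 = 40.

40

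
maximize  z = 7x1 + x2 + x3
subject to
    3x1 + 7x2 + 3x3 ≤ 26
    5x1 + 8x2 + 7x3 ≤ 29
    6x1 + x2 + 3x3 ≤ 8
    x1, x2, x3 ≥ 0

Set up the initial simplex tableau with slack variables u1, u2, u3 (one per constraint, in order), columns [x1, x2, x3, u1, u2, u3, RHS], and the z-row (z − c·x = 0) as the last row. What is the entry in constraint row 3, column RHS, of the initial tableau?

The RHS of constraint 3 is b_3 = 8.

8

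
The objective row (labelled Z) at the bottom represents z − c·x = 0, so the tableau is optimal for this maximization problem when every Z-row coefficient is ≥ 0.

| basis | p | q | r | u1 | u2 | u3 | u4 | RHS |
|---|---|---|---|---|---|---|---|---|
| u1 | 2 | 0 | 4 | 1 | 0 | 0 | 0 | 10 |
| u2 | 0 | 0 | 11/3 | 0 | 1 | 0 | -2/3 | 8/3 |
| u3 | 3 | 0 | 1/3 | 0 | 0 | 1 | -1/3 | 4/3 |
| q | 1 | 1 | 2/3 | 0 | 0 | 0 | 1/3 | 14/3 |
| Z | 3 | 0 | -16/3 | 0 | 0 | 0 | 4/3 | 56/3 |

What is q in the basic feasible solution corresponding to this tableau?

q is basic (row 4); its value is the RHS of that row, 14/3.

14/3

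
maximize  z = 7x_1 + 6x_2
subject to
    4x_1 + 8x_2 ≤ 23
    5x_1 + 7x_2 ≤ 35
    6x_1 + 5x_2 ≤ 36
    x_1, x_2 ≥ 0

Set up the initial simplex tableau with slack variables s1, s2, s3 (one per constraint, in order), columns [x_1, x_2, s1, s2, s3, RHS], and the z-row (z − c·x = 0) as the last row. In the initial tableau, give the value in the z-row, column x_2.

The z-row carries the negated objective coefficients: the x_2 entry is -6.

-6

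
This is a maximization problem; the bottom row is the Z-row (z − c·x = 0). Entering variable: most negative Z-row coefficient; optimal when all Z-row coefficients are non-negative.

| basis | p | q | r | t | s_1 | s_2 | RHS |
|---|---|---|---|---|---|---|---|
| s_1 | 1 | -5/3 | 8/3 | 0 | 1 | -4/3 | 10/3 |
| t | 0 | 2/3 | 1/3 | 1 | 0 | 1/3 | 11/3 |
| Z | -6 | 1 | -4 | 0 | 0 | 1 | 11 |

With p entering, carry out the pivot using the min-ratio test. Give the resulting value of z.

Ratio test on column p — row 1: (10/3)/1 = 10/3; row 2: entry 0 ≤ 0. Minimum is 10/3 at row 1 (s_1 leaves); pivot element 1.
Pivot on row 1; the Z-row RHS becomes 11 − (-6)·(10/3) = 31.

31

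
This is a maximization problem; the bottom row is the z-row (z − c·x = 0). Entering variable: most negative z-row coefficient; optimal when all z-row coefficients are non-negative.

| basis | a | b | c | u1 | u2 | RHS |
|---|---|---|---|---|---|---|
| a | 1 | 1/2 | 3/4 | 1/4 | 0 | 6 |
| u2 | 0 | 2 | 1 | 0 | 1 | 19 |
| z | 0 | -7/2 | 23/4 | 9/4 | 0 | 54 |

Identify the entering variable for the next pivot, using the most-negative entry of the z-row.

b

Negative z-row entries: b: -7/2.
The most negative is -7/2 in column b, so b enters.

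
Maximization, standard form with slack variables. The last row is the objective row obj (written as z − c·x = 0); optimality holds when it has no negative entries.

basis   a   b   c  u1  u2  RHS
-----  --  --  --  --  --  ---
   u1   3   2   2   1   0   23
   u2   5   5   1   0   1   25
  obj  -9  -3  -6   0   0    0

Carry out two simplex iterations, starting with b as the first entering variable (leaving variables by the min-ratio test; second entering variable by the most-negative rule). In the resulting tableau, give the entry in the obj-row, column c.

Ratio test on column b — row 1: 23/2 = 23/2; row 2: 25/5 = 5. Minimum is 5 at row 2 (u2 leaves); pivot element 5.
Divide row 2 by 5; eliminate column b from the other rows.
Second iteration: most negative obj-row entry is -6 in column a, so a enters.
Ratio test on column a — row 1: 13/1 = 13; row 2: 5/1 = 5. Minimum is 5 at row 2 (b leaves); pivot element 1.
Divide row 2 by 1; eliminate column a from the other rows.
After both pivots, the entry at the obj-row, column c is -21/5.

-21/5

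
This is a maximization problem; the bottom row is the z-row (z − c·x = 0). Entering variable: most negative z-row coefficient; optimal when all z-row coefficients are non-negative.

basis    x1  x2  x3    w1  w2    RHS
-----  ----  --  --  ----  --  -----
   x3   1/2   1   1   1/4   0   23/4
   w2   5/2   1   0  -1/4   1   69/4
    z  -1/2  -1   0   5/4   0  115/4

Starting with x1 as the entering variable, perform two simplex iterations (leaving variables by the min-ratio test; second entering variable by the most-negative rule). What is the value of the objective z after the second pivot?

69/2

Ratio test on column x1 — row 1: (23/4)/(1/2) = 23/2; row 2: (69/4)/(5/2) = 69/10. Minimum is 69/10 at row 2 (w2 leaves); pivot element 5/2.
Pivot on row 2; the z-row RHS becomes 115/4 − (-1/2)·(69/10) = 161/5.
Next entering variable (most negative z-row entry -4/5): x2.
Ratio test on column x2 — row 1: (23/10)/(4/5) = 23/8; row 2: (69/10)/(2/5) = 69/4. Minimum is 23/8 at row 1 (x3 leaves); pivot element 4/5.
After the second pivot the z-row RHS is 161/5 − (-4/5)·(23/8) = 69/2.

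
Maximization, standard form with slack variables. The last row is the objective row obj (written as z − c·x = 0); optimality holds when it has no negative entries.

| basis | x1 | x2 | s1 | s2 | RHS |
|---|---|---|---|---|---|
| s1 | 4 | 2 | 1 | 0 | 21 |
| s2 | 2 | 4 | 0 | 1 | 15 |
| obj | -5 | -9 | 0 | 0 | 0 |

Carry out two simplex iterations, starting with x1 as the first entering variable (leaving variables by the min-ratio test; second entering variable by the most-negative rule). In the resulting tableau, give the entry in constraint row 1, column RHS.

9/2

Ratio test on column x1 — row 1: 21/4 = 21/4; row 2: 15/2 = 15/2. Minimum is 21/4 at row 1 (s1 leaves); pivot element 4.
Divide row 1 by 4; eliminate column x1 from the other rows.
Second iteration: most negative obj-row entry is -13/2 in column x2, so x2 enters.
Ratio test on column x2 — row 1: (21/4)/(1/2) = 21/2; row 2: (9/2)/3 = 3/2. Minimum is 3/2 at row 2 (s2 leaves); pivot element 3.
Divide row 2 by 3; eliminate column x2 from the other rows.
After both pivots, the entry at constraint row 1, column RHS is 9/2.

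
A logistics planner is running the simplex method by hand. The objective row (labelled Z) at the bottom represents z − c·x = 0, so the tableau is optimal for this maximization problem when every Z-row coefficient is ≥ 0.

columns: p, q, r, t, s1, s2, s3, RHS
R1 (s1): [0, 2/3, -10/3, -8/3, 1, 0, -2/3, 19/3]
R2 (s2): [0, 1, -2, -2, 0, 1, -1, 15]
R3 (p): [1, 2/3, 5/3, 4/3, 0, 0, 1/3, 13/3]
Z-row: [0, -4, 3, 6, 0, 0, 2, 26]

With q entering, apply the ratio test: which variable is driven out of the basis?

p

Column q entries and ratios — s1: (19/3)/(2/3) = 19/2; s2: 15/1 = 15; p: (13/3)/(2/3) = 13/2.
Smallest ratio is 13/2 in the row of p, so p leaves.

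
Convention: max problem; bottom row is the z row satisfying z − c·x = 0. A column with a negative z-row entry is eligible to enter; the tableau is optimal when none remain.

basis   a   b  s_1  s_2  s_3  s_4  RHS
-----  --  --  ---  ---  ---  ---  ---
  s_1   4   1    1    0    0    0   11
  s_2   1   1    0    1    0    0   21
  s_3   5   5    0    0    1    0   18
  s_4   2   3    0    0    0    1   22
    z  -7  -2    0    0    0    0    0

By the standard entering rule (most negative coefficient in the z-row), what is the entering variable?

a

Negative z-row entries: a: -7, b: -2.
The most negative is -7 in column a, so a enters.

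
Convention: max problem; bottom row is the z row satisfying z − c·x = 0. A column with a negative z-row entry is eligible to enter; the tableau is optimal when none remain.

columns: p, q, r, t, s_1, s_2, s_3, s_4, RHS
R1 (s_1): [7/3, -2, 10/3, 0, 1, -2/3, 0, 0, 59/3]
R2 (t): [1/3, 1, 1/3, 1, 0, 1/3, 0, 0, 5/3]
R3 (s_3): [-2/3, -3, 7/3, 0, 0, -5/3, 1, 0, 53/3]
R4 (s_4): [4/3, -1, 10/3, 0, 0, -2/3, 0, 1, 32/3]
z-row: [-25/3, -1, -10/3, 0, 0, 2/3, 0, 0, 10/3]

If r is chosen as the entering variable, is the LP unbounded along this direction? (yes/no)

Column r has positive entries in row(s) 1, 2, 3, 4, so the ratio test bounds it — not unbounded.

no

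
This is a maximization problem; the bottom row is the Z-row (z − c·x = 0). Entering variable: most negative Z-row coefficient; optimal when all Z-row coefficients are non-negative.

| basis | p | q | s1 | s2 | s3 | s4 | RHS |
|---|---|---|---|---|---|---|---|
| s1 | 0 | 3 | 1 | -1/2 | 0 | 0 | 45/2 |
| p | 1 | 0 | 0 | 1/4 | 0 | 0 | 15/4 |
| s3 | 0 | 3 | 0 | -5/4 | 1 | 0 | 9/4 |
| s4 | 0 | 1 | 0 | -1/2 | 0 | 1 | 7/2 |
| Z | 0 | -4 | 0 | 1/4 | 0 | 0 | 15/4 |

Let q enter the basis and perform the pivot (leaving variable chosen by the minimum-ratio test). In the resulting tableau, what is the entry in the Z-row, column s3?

Ratio test on column q — row 1: (45/2)/3 = 15/2; row 2: entry 0 ≤ 0; row 3: (9/4)/3 = 3/4; row 4: (7/2)/1 = 7/2. Minimum is 3/4 at row 3 (s3 leaves); pivot element 3.
Divide row 3 by 3; eliminate column q from the other rows.
Z-row update in column s3: 0 − (-4)·(1/3) = 4/3.

4/3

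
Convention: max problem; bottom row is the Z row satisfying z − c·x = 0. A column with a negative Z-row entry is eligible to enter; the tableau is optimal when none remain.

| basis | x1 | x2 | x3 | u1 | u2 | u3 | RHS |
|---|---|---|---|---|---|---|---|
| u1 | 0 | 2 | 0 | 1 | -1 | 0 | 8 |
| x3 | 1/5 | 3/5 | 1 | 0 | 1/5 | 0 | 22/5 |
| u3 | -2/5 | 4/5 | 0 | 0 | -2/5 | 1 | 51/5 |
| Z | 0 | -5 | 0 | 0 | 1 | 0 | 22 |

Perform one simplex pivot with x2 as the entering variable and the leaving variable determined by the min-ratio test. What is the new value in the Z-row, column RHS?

42

Ratio test on column x2 — row 1: 8/2 = 4; row 2: (22/5)/(3/5) = 22/3; row 3: (51/5)/(4/5) = 51/4. Minimum is 4 at row 1 (u1 leaves); pivot element 2.
Divide row 1 by 2; eliminate column x2 from the other rows.
Z-row update in column RHS: 22 − (-5)·4 = 42.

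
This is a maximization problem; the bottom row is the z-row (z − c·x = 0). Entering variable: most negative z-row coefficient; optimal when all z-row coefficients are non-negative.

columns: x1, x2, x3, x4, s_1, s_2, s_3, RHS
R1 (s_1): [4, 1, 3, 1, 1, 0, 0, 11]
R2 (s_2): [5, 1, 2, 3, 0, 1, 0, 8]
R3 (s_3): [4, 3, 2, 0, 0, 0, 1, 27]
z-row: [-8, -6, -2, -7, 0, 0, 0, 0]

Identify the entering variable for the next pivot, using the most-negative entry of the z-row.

Negative z-row entries: x1: -8, x2: -6, x3: -2, x4: -7.
The most negative is -8 in column x1, so x1 enters.

x1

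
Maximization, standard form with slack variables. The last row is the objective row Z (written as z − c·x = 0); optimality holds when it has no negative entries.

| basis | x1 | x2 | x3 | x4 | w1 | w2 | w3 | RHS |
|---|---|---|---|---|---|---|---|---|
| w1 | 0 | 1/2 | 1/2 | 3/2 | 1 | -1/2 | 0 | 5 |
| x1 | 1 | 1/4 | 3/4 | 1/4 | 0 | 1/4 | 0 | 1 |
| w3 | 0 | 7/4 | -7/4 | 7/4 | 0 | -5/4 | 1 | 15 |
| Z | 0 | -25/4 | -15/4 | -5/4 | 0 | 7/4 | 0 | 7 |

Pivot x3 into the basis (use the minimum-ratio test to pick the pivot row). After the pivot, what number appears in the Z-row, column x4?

0

Ratio test on column x3 — row 1: 5/(1/2) = 10; row 2: 1/(3/4) = 4/3; row 3: entry -7/4 ≤ 0. Minimum is 4/3 at row 2 (x1 leaves); pivot element 3/4.
Divide row 2 by 3/4; eliminate column x3 from the other rows.
Z-row update in column x4: -5/4 − (-15/4)·(1/3) = 0.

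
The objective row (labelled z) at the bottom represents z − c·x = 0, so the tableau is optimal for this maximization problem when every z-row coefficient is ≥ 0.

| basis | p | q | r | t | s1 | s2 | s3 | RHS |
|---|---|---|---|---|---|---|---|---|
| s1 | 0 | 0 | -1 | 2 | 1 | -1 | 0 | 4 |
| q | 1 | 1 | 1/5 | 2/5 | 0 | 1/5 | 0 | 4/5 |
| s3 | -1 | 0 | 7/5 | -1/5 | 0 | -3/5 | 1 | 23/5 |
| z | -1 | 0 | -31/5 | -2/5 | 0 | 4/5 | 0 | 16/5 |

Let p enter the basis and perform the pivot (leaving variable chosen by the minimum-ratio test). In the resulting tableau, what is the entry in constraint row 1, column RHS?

Ratio test on column p — row 1: entry 0 ≤ 0; row 2: (4/5)/1 = 4/5; row 3: entry -1 ≤ 0. Minimum is 4/5 at row 2 (q leaves); pivot element 1.
Divide row 2 by 1; eliminate column p from the other rows.
Row 1 update in column RHS: 4 − 0·(4/5) = 4.

4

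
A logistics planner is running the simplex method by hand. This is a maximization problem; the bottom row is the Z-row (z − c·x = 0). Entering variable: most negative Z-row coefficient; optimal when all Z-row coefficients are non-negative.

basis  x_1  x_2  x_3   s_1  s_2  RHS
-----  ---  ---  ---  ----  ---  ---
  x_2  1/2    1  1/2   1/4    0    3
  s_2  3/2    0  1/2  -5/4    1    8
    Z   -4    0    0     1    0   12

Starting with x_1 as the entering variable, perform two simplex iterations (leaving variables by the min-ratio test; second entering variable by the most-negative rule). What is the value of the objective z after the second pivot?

Ratio test on column x_1 — row 1: 3/(1/2) = 6; row 2: 8/(3/2) = 16/3. Minimum is 16/3 at row 2 (s_2 leaves); pivot element 3/2.
Pivot on row 2; the Z-row RHS becomes 12 − (-4)·(16/3) = 100/3.
Next entering variable (most negative Z-row entry -7/3): s_1.
Ratio test on column s_1 — row 1: (1/3)/(2/3) = 1/2; row 2: entry -5/6 ≤ 0. Minimum is 1/2 at row 1 (x_2 leaves); pivot element 2/3.
After the second pivot the Z-row RHS is 100/3 − (-7/3)·(1/2) = 69/2.

69/2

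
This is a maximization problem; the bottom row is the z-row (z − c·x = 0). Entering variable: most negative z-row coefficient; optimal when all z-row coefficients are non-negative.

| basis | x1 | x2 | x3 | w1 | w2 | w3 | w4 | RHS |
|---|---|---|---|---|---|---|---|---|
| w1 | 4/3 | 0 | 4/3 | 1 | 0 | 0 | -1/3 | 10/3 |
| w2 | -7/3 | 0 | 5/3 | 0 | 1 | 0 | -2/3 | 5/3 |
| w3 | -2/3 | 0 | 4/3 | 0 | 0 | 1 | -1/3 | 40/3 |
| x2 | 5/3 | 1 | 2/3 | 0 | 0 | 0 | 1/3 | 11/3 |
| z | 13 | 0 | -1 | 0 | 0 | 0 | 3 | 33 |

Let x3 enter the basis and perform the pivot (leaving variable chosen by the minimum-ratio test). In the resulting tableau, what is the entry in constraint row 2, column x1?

-7/5

Ratio test on column x3 — row 1: (10/3)/(4/3) = 5/2; row 2: (5/3)/(5/3) = 1; row 3: (40/3)/(4/3) = 10; row 4: (11/3)/(2/3) = 11/2. Minimum is 1 at row 2 (w2 leaves); pivot element 5/3.
Divide row 2 by 5/3; eliminate column x3 from the other rows.
In the new row 2, the x1 entry is the old entry divided by the pivot: (-7/3)/(5/3) = -7/5.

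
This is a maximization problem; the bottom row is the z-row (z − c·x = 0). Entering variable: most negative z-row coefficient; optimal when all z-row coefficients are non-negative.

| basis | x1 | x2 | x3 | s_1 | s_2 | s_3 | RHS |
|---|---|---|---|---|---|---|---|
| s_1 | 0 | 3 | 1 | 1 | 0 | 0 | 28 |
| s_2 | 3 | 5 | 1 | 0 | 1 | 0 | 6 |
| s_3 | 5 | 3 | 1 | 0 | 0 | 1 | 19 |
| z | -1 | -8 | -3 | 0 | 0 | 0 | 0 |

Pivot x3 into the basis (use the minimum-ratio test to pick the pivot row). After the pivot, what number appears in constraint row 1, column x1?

-3

Ratio test on column x3 — row 1: 28/1 = 28; row 2: 6/1 = 6; row 3: 19/1 = 19. Minimum is 6 at row 2 (s_2 leaves); pivot element 1.
Divide row 2 by 1; eliminate column x3 from the other rows.
Row 1 update in column x1: 0 − 1·3 = -3.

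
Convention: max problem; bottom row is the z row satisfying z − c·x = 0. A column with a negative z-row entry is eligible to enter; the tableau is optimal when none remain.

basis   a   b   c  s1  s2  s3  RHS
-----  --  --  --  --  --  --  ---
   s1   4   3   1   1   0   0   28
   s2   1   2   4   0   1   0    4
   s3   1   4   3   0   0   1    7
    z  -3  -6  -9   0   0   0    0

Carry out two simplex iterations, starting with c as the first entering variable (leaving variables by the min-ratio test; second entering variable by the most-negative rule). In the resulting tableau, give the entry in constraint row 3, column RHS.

8/5

Ratio test on column c — row 1: 28/1 = 28; row 2: 4/4 = 1; row 3: 7/3 = 7/3. Minimum is 1 at row 2 (s2 leaves); pivot element 4.
Divide row 2 by 4; eliminate column c from the other rows.
Second iteration: most negative z-row entry is -3/2 in column b, so b enters.
Ratio test on column b — row 1: 27/(5/2) = 54/5; row 2: 1/(1/2) = 2; row 3: 4/(5/2) = 8/5. Minimum is 8/5 at row 3 (s3 leaves); pivot element 5/2.
Divide row 3 by 5/2; eliminate column b from the other rows.
After both pivots, the entry at constraint row 3, column RHS is 8/5.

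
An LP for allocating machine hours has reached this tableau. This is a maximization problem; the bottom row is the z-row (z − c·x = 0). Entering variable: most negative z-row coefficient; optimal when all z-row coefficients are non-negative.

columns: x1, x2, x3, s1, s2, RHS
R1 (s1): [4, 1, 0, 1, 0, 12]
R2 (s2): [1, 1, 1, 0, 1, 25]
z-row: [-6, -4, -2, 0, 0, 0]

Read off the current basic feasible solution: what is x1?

x1 is not in the basis, so in the current basic feasible solution x1 = 0.

0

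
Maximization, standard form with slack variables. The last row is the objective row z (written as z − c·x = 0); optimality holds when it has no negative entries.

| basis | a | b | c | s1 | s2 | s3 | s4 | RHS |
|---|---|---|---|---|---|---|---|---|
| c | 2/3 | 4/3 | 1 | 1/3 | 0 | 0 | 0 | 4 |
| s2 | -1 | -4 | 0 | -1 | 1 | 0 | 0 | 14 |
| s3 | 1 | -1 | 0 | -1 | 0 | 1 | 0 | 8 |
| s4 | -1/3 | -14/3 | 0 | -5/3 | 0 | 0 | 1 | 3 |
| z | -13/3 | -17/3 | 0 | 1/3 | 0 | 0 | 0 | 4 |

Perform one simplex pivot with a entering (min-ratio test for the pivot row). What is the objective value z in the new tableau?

30

Ratio test on column a — row 1: 4/(2/3) = 6; row 2: entry -1 ≤ 0; row 3: 8/1 = 8; row 4: entry -1/3 ≤ 0. Minimum is 6 at row 1 (c leaves); pivot element 2/3.
Pivot on row 1; the z-row RHS becomes 4 − (-13/3)·6 = 30.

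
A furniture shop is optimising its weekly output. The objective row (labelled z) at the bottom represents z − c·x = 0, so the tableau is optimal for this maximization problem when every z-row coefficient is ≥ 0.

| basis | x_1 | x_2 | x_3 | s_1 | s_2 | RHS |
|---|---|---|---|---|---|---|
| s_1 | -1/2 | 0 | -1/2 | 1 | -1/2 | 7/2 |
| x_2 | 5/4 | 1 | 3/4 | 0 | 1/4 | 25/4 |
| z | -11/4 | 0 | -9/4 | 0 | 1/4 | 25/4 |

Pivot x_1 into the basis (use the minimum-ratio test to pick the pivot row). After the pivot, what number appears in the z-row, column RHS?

20

Ratio test on column x_1 — row 1: entry -1/2 ≤ 0; row 2: (25/4)/(5/4) = 5. Minimum is 5 at row 2 (x_2 leaves); pivot element 5/4.
Divide row 2 by 5/4; eliminate column x_1 from the other rows.
z-row update in column RHS: 25/4 − (-11/4)·5 = 20.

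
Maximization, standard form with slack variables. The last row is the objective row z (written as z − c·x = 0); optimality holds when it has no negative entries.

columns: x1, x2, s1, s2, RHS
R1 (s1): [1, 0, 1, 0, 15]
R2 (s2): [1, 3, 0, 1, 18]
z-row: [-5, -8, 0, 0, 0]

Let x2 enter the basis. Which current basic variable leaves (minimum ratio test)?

s2

Column x2 entries and ratios — s1: 0 ≤ 0, skip; s2: 18/3 = 6.
Smallest ratio is 6 in the row of s2, so s2 leaves.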